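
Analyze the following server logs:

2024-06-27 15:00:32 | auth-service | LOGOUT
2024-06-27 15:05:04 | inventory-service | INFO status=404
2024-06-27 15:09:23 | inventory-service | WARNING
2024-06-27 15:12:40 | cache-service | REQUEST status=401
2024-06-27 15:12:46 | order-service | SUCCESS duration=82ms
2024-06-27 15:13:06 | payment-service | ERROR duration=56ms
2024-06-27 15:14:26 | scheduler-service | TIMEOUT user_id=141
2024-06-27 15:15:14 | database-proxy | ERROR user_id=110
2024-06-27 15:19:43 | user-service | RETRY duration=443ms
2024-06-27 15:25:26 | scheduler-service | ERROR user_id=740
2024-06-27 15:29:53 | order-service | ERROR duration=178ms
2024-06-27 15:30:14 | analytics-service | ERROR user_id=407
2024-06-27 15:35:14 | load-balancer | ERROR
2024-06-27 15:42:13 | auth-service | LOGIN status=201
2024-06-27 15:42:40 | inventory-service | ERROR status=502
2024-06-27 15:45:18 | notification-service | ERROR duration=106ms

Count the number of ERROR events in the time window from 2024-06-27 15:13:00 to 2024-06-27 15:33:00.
5

To count events in the time window:

1. Window boundaries: 2024-06-27 15:13:00 to 2024-06-27 15:33:00
2. Filter for ERROR events within this window
3. Count matching events: 5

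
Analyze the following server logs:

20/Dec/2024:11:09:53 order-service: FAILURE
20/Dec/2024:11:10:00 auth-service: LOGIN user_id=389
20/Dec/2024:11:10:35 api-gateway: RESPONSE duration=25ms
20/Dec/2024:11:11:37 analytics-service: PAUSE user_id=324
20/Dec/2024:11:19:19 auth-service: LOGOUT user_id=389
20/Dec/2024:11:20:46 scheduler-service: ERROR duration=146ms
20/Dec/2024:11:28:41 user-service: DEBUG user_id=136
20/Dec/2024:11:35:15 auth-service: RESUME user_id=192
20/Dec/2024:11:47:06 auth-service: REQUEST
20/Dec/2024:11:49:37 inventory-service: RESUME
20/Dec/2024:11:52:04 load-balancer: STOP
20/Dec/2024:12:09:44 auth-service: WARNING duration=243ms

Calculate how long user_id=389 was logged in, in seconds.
559

To calculate session duration:

1. Find LOGIN event for user_id=389: 20/Dec/2024:11:10:00
2. Find LOGOUT event for user_id=389: 20/Dec/2024:11:19:19
3. Session duration: 20/Dec/2024:11:19:19 - 20/Dec/2024:11:10:00 = 559 seconds (9 minutes)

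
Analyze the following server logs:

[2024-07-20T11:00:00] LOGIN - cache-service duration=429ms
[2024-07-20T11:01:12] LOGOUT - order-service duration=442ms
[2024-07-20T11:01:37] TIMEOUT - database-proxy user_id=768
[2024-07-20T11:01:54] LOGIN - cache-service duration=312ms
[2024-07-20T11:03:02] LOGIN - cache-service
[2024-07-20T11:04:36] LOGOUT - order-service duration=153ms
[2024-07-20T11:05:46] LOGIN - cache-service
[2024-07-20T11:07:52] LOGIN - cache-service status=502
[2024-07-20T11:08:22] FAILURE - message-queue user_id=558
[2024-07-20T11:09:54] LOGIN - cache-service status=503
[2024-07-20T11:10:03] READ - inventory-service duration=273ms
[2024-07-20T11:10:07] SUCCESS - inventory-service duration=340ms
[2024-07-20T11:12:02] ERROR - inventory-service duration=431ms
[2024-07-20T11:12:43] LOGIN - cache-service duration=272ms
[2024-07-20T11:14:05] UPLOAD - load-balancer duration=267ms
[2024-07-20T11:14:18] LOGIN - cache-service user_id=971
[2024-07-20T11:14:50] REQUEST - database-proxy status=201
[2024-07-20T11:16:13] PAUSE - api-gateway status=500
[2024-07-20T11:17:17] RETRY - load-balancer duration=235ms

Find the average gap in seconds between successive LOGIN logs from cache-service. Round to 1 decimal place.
122.6

To calculate average interval:

1. Find all LOGIN events for cache-service in order
2. Calculate time gaps between consecutive events
3. Compute mean of gaps: 858 / 7 = 122.6 seconds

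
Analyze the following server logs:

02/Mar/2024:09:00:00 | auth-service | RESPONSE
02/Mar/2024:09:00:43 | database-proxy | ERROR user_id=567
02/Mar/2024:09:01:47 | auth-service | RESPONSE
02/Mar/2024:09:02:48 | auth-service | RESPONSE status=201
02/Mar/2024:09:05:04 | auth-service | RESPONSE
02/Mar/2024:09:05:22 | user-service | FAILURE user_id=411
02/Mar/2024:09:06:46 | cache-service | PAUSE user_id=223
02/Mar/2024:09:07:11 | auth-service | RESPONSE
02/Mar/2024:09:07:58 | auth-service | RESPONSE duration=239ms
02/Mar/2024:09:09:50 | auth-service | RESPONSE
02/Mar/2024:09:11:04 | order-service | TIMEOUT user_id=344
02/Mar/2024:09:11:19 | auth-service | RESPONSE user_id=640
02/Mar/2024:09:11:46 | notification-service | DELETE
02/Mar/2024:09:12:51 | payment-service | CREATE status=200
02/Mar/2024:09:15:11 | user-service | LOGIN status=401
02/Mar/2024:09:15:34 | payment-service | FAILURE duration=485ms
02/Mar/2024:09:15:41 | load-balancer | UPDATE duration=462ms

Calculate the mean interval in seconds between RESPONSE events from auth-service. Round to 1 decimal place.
97.0

To calculate average interval:

1. Find all RESPONSE events for auth-service in order
2. Calculate time gaps between consecutive events
3. Compute mean of gaps: 679 / 7 = 97.0 seconds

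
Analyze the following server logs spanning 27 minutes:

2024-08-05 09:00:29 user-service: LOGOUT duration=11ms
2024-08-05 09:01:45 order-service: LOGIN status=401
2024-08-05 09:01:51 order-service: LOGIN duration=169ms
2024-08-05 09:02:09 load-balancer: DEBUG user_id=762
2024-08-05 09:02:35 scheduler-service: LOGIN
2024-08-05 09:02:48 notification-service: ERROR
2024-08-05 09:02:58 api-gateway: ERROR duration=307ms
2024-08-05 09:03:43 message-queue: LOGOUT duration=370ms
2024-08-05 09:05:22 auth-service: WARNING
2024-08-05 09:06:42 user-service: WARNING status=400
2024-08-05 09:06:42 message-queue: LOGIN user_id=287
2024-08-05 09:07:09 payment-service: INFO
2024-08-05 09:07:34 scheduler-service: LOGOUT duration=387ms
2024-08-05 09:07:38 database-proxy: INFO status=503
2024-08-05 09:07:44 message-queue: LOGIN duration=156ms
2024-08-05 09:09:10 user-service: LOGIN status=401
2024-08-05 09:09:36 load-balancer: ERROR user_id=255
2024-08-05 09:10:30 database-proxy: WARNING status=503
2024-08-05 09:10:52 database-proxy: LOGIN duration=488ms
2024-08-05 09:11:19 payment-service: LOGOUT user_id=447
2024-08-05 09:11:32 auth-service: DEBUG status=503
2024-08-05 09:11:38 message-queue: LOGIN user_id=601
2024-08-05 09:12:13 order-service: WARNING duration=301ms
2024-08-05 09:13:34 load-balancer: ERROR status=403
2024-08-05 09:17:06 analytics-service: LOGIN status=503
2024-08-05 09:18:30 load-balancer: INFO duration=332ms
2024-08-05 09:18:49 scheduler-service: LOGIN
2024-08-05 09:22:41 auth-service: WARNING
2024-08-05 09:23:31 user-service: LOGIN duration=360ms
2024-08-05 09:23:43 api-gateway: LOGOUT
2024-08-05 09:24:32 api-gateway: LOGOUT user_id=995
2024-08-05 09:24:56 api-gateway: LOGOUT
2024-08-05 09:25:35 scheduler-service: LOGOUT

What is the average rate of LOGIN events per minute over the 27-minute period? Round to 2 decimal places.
0.41

To calculate the rate:

1. Count total LOGIN events: 11
2. Total time period: 27 minutes
3. Rate = 11 / 27 = 0.41 events per minute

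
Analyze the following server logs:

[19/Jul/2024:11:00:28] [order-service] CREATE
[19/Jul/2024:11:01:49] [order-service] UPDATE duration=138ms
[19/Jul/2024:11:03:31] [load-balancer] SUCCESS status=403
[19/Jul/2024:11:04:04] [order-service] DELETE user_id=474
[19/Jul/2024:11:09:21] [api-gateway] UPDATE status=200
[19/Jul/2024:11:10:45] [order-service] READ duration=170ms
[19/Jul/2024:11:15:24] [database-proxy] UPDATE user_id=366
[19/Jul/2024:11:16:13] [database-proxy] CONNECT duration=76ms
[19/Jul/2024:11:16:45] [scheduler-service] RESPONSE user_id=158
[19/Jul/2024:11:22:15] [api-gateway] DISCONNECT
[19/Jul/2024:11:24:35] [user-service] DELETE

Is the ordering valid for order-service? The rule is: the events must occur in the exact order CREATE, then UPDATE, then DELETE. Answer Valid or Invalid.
Valid

To validate ordering:

1. Required order: CREATE → UPDATE → DELETE
2. Rule: the events must occur in the exact order CREATE, then UPDATE, then DELETE
3. Check actual order of events for order-service
4. Result: Valid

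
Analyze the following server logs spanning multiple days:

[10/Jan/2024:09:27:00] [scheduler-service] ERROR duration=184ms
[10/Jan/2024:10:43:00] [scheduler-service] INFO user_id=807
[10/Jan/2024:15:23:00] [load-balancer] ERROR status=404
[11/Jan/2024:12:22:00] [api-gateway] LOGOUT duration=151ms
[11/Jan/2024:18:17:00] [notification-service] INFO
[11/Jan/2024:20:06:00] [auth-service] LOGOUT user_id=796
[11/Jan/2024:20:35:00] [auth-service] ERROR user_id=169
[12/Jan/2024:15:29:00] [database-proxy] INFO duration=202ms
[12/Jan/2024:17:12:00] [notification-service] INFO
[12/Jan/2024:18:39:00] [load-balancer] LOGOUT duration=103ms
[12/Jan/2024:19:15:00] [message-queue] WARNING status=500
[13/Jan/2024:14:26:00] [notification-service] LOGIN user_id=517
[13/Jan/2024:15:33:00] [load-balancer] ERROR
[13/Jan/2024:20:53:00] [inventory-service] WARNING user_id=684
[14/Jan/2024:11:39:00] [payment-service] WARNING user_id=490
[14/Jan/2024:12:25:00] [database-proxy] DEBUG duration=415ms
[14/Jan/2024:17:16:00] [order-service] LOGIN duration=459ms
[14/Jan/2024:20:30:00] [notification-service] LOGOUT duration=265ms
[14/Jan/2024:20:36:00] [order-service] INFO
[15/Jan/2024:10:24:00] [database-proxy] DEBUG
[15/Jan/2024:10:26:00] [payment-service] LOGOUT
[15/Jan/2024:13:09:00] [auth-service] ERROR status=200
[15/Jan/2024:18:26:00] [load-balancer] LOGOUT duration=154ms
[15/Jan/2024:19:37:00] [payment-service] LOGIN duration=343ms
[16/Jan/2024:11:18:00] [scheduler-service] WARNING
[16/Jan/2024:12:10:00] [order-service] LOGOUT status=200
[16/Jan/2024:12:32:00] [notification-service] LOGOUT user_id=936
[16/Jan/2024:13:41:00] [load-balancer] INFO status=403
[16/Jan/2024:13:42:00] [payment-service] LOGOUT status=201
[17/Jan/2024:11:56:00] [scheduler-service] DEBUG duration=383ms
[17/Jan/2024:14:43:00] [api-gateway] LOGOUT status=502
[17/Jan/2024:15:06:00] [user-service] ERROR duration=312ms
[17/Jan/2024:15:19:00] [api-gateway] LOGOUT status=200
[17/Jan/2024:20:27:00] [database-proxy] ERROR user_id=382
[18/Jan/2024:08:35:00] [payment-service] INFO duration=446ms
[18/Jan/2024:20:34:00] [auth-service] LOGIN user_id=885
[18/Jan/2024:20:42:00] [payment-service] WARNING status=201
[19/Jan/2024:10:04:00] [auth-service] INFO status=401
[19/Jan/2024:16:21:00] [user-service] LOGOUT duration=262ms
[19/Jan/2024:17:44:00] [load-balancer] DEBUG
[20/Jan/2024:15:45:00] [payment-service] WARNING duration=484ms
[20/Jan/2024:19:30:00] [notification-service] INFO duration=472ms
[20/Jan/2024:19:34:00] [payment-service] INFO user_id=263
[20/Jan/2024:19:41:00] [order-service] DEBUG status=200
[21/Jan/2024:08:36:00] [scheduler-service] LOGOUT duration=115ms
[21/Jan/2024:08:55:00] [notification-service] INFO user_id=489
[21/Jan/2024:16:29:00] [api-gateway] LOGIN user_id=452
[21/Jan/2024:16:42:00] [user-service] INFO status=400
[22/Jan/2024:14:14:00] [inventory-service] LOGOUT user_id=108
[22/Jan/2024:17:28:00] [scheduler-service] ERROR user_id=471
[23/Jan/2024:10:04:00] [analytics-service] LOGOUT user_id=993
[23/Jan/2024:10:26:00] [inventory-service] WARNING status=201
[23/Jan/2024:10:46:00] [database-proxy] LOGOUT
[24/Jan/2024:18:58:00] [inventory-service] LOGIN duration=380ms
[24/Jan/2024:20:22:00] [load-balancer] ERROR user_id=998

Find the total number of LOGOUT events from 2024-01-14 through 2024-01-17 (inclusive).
8

To filter by date range:

1. Date range: 2024-01-14 through 2024-01-17, both dates inclusive
2. Filter for LOGOUT events whose date falls in this range
3. Count matching events: 8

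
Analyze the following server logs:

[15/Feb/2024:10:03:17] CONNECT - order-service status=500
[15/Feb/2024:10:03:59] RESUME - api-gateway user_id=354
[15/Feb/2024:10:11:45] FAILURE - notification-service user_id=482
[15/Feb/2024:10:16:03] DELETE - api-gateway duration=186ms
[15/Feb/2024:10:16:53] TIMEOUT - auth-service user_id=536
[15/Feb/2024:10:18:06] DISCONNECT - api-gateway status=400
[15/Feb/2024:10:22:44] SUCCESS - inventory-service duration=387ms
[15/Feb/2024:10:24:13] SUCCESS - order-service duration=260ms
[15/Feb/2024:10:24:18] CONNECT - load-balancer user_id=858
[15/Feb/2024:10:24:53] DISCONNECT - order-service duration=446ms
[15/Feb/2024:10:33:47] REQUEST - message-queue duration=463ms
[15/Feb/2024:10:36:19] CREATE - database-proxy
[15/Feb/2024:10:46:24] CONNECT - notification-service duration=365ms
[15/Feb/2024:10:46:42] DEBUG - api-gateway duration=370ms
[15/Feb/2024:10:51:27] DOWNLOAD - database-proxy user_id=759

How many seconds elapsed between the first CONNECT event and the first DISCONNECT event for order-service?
1296

To find the time between events:

1. Locate the first CONNECT event for order-service: 15/Feb/2024:10:03:17
2. Locate the first DISCONNECT event for order-service: 15/Feb/2024:10:24:53
3. Calculate the difference: 15/Feb/2024:10:24:53 - 15/Feb/2024:10:03:17 = 1296 seconds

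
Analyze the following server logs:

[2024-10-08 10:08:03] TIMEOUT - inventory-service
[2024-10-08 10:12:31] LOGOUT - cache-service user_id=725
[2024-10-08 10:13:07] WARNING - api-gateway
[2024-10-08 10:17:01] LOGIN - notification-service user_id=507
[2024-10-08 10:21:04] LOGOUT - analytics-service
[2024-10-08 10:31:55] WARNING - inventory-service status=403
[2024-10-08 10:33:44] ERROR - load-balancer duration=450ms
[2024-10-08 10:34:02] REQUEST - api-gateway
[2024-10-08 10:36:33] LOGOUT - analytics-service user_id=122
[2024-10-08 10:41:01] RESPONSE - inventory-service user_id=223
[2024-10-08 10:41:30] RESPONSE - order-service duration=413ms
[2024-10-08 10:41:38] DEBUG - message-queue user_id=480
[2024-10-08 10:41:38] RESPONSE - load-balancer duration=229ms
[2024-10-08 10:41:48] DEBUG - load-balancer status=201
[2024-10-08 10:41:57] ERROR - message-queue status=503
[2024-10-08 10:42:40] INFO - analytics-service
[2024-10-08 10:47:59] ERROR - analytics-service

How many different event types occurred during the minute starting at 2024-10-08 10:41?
3

To count unique event types:

1. Filter events in the minute starting at 2024-10-08 10:41
2. Extract event types from matching entries
3. Count unique types: 3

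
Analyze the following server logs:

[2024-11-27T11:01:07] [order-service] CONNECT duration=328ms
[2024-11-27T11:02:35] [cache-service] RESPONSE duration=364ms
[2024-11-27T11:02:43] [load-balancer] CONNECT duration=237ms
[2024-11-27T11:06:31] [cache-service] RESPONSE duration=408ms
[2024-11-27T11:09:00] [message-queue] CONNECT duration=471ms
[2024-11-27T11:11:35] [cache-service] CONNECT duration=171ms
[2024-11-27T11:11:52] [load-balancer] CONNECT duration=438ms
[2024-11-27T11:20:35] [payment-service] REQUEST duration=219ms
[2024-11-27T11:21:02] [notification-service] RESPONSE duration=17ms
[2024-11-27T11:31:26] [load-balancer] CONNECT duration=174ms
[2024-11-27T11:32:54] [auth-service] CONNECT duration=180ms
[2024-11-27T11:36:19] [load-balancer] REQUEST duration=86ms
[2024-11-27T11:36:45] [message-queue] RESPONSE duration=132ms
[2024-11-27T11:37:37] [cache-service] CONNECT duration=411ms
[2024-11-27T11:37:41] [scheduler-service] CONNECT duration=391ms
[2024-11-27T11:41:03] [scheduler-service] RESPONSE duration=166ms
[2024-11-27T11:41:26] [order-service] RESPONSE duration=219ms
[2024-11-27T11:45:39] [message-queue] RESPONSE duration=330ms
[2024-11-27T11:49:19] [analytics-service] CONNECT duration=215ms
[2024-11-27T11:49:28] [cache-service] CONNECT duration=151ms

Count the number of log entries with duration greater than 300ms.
8

To count timeouts:

1. Threshold: 300ms
2. Extract duration from each log entry
3. Count entries where duration > 300
4. Timeout count: 8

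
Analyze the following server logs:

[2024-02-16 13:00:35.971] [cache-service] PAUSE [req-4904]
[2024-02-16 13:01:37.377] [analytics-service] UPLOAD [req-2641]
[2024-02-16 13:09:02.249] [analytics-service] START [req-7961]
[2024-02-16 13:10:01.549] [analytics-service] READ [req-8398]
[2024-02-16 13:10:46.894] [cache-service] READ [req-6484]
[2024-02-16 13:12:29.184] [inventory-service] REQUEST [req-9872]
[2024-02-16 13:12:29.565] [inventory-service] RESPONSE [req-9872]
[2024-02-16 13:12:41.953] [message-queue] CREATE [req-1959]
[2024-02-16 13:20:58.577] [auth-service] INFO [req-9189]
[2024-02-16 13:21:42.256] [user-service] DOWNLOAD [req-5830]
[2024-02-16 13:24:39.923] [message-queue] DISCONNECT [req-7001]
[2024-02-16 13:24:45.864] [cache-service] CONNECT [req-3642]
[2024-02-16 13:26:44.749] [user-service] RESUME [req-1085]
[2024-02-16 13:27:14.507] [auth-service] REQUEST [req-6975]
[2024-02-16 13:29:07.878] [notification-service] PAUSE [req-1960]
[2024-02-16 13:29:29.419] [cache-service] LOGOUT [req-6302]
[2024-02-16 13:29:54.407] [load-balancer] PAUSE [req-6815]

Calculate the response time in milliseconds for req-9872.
381

To calculate latency:

1. Find REQUEST with id req-9872: 2024-02-16 13:12:29.184
2. Find RESPONSE with id req-9872: 2024-02-16 13:12:29.565
3. Latency: 2024-02-16 13:12:29.565 - 2024-02-16 13:12:29.184 = 381ms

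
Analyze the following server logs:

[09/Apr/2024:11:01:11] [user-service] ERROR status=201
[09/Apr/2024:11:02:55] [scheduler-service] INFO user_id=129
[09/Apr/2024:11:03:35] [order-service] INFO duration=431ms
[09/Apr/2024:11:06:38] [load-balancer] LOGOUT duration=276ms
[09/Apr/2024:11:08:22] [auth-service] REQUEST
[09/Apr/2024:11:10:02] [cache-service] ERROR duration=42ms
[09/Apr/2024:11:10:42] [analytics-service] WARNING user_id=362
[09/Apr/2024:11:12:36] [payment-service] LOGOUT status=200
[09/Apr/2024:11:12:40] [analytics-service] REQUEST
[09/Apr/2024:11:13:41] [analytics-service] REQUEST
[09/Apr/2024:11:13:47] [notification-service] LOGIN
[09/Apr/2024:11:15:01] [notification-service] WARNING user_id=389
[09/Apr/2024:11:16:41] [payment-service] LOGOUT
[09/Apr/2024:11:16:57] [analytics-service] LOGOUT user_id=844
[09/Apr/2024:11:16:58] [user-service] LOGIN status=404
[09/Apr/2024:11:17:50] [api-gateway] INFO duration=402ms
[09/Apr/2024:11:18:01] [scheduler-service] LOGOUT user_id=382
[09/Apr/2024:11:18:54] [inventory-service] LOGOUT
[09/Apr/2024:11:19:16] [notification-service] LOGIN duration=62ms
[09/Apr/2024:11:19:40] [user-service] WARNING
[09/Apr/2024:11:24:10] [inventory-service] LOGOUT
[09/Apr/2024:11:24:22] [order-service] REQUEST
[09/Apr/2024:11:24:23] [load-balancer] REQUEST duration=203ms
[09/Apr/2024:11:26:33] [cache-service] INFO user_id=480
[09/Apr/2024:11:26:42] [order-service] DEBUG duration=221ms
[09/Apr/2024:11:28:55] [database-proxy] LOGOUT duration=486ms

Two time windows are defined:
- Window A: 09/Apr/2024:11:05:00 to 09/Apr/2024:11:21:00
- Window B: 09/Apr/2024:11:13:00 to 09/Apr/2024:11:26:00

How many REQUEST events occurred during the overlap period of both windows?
1

To find overlap events:

1. Window A: 09/Apr/2024:11:05:00 to 09/Apr/2024:11:21:00
2. Window B: 09/Apr/2024:11:13:00 to 09/Apr/2024:11:26:00
3. Overlap period: 09/Apr/2024:11:13:00 to 09/Apr/2024:11:21:00
4. Count REQUEST events in overlap: 1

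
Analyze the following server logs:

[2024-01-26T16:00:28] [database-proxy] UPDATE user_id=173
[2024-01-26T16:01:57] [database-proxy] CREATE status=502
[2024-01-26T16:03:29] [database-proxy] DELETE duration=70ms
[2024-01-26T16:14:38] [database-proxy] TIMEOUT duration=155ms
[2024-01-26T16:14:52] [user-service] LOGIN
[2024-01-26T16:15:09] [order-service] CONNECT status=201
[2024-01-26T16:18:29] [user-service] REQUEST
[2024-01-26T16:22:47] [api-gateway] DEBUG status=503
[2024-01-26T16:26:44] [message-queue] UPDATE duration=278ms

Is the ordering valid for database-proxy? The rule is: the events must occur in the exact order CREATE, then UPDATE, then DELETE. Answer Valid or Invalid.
Invalid

To validate ordering:

1. Required order: CREATE → UPDATE → DELETE
2. Rule: the events must occur in the exact order CREATE, then UPDATE, then DELETE
3. Check actual order of events for database-proxy
4. Result: Invalid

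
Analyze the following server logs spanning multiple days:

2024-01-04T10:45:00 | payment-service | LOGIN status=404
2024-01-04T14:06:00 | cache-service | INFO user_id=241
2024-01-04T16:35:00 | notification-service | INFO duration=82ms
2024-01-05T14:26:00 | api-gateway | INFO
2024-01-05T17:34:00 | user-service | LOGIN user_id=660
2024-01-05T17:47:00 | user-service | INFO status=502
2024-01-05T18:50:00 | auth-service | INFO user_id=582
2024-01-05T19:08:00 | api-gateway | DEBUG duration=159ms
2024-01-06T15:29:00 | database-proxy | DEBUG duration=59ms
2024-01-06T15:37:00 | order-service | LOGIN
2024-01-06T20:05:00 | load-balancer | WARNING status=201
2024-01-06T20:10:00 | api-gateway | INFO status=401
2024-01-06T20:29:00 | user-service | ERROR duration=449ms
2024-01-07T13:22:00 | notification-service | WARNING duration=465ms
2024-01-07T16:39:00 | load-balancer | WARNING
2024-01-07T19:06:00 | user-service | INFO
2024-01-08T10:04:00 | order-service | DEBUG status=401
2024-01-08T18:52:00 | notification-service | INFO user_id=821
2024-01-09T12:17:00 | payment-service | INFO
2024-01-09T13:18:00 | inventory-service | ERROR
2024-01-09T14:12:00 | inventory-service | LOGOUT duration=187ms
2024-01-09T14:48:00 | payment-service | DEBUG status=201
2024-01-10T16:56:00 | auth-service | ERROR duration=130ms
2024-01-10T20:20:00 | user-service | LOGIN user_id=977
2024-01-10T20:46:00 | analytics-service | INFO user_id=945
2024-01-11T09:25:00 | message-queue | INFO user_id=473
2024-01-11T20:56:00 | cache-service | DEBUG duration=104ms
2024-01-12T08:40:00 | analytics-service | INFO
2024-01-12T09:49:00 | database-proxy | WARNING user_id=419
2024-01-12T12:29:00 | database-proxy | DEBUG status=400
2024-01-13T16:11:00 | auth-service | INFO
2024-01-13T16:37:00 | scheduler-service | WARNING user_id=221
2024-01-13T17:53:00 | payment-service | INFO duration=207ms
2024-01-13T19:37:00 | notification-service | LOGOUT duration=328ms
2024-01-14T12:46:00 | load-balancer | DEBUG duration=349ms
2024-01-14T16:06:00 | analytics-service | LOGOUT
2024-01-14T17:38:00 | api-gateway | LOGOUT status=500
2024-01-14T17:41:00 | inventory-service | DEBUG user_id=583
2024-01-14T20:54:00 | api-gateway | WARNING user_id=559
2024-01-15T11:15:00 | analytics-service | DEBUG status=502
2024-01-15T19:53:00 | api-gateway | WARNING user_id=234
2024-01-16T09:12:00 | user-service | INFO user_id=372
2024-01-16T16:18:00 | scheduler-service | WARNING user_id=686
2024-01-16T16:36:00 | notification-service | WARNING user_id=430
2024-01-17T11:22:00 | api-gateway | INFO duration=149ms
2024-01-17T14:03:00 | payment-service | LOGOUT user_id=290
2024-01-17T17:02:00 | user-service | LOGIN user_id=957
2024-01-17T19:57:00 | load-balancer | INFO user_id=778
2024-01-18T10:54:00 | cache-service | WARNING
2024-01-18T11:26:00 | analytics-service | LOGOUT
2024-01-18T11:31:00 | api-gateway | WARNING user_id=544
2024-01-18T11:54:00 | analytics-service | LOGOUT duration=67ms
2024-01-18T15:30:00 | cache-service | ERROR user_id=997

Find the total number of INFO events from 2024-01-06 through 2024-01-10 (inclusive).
5

To filter by date range:

1. Date range: 2024-01-06 through 2024-01-10, both dates inclusive
2. Filter for INFO events whose date falls in this range
3. Count matching events: 5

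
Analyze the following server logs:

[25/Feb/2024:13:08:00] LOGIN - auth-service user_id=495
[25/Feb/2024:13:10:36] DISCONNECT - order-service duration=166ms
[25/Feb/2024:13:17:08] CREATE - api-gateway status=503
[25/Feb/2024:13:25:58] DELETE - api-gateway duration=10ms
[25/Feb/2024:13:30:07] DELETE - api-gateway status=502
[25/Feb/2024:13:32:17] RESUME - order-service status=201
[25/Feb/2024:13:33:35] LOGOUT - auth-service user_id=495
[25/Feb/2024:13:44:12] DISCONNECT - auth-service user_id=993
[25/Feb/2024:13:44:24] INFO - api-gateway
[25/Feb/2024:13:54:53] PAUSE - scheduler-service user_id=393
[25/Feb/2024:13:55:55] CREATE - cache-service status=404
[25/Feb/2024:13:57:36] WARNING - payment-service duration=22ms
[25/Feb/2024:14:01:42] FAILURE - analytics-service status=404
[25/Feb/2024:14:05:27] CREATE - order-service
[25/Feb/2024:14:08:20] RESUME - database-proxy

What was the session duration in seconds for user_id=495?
1535

To calculate session duration:

1. Find LOGIN event for user_id=495: 25/Feb/2024:13:08:00
2. Find LOGOUT event for user_id=495: 25/Feb/2024:13:33:35
3. Session duration: 25/Feb/2024:13:33:35 - 25/Feb/2024:13:08:00 = 1535 seconds (25 minutes)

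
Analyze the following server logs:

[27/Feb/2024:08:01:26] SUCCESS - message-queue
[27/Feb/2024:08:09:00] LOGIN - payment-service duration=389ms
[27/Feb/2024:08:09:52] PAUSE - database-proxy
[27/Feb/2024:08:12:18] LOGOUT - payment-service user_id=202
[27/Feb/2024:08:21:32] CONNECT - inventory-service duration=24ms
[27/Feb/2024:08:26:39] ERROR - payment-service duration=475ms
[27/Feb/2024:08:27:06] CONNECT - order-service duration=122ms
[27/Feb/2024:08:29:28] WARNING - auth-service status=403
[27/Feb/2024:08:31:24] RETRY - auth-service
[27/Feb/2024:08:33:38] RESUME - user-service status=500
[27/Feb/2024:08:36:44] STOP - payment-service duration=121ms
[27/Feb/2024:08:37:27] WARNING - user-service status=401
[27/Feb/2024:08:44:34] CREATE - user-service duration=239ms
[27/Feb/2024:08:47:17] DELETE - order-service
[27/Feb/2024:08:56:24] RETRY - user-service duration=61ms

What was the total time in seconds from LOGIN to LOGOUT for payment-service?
198

To calculate state duration:

1. Find LOGIN event for payment-service: 27/Feb/2024:08:09:00
2. Find LOGOUT event for payment-service: 27/Feb/2024:08:12:18
3. Calculate duration: 27/Feb/2024:08:12:18 - 27/Feb/2024:08:09:00 = 198 seconds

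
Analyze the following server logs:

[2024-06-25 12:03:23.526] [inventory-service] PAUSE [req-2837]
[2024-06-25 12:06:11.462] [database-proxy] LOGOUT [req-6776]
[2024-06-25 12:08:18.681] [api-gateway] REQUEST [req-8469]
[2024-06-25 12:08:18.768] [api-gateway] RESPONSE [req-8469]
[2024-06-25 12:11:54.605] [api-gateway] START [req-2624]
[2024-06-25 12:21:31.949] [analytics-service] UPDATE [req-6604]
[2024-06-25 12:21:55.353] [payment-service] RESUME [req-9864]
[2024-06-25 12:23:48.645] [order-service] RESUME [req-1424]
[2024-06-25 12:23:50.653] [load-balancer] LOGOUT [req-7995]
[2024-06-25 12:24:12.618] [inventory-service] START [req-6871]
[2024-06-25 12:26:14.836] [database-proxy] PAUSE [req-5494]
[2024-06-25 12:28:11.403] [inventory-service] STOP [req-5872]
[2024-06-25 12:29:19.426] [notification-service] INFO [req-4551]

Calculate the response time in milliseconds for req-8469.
87

To calculate latency:

1. Find REQUEST with id req-8469: 2024-06-25 12:08:18.681
2. Find RESPONSE with id req-8469: 2024-06-25 12:08:18.768
3. Latency: 2024-06-25 12:08:18.768 - 2024-06-25 12:08:18.681 = 87ms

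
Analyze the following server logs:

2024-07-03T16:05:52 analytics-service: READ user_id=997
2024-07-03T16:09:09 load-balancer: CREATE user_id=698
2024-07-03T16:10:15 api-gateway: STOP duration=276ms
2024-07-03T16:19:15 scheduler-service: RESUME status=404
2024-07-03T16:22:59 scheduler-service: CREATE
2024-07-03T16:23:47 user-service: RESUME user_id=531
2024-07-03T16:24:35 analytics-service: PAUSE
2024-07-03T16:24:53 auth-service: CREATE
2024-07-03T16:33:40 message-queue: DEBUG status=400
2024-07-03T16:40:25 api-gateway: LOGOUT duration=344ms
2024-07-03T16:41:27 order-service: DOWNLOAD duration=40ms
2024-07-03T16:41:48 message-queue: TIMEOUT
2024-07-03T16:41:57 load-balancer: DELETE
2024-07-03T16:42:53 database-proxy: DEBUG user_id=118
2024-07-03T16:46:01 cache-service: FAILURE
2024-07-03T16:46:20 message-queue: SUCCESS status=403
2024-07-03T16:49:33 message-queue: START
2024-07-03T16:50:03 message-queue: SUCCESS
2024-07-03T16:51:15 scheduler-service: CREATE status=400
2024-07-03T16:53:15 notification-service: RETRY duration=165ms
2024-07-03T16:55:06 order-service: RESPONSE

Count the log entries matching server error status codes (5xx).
0

To find matching entries:

1. Pattern to match: server error status codes (5xx)
2. Scan each log entry for the pattern
3. Count matches: 0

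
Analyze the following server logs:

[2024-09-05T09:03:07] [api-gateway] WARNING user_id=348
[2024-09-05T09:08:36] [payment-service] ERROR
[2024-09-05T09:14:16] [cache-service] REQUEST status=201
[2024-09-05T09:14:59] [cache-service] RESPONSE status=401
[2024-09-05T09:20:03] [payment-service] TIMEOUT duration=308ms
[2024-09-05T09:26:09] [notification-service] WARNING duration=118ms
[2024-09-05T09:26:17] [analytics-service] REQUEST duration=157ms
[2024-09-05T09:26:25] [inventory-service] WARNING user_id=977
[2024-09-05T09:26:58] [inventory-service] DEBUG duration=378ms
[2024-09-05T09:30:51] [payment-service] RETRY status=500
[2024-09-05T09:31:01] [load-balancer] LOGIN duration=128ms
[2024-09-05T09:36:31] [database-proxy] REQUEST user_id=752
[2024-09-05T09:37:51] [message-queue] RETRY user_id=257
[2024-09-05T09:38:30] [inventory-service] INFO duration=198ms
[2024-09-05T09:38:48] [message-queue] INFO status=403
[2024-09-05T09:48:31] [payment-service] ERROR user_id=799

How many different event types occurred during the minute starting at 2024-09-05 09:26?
3

To count unique event types:

1. Filter events in the minute starting at 2024-09-05 09:26
2. Extract event types from matching entries
3. Count unique types: 3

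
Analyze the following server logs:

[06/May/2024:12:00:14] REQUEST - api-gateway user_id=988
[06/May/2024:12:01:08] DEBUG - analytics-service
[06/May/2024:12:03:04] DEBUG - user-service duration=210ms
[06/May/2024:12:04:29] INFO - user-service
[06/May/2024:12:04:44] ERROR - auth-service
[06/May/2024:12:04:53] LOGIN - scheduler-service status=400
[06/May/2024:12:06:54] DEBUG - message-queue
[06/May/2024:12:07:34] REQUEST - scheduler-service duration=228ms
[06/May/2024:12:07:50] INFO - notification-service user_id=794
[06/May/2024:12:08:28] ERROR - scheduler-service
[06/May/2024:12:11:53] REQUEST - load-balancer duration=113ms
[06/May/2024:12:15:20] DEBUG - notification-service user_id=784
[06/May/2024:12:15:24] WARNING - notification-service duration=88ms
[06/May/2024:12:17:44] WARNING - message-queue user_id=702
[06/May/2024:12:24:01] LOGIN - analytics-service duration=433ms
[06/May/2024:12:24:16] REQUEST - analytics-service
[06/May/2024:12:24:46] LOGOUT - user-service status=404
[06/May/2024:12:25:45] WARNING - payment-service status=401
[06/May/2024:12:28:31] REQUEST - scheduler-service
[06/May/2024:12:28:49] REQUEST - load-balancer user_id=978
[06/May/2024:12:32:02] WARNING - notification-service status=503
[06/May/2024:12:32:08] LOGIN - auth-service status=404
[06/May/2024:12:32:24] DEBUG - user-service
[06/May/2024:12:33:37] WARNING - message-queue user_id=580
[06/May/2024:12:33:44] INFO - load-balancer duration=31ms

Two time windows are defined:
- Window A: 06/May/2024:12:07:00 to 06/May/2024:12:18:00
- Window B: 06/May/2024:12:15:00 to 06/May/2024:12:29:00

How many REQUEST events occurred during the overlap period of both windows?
0

To find overlap events:

1. Window A: 06/May/2024:12:07:00 to 06/May/2024:12:18:00
2. Window B: 06/May/2024:12:15:00 to 06/May/2024:12:29:00
3. Overlap period: 06/May/2024:12:15:00 to 06/May/2024:12:18:00
4. Count REQUEST events in overlap: 0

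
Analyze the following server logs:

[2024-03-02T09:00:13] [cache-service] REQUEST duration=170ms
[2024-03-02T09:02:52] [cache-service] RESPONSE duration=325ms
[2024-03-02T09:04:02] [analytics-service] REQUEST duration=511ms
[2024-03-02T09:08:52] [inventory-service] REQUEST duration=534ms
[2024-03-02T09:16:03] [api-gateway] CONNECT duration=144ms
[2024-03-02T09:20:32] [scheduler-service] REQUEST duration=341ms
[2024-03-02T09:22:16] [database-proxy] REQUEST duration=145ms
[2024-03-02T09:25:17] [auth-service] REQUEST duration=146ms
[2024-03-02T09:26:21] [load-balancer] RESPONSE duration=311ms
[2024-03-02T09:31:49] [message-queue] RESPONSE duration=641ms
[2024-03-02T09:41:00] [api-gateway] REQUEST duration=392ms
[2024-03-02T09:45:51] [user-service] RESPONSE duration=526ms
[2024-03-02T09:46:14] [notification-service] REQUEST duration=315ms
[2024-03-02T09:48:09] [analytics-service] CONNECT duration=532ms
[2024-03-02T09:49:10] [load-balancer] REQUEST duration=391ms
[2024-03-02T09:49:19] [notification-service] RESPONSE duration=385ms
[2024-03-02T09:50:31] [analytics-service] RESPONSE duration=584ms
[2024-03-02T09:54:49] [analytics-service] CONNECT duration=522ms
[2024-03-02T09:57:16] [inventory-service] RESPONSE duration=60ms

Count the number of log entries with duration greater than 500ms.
7

To count timeouts:

1. Threshold: 500ms
2. Extract duration from each log entry
3. Count entries where duration > 500
4. Timeout count: 7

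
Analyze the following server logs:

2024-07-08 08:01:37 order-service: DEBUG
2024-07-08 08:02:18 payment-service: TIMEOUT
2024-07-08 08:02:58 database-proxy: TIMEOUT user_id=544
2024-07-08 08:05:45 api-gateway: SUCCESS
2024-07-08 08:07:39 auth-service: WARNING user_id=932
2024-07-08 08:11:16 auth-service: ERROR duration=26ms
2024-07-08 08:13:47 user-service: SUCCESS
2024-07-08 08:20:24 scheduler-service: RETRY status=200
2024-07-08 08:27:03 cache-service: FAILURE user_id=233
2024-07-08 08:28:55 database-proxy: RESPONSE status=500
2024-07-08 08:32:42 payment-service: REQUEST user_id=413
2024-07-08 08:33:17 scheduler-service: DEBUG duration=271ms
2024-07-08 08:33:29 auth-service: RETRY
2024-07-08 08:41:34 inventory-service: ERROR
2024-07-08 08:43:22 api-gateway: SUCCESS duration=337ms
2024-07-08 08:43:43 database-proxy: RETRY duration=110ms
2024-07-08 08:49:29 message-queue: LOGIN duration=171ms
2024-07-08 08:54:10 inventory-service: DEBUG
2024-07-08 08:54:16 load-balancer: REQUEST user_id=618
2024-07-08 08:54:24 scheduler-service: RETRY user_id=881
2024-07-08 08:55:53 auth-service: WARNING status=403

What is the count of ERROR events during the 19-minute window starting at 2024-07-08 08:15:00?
0

To count events in the time window:

1. Window boundaries: 2024-07-08 08:15:00 to 2024-07-08 08:34:00
2. Filter for ERROR events within this window
3. Count matching events: 0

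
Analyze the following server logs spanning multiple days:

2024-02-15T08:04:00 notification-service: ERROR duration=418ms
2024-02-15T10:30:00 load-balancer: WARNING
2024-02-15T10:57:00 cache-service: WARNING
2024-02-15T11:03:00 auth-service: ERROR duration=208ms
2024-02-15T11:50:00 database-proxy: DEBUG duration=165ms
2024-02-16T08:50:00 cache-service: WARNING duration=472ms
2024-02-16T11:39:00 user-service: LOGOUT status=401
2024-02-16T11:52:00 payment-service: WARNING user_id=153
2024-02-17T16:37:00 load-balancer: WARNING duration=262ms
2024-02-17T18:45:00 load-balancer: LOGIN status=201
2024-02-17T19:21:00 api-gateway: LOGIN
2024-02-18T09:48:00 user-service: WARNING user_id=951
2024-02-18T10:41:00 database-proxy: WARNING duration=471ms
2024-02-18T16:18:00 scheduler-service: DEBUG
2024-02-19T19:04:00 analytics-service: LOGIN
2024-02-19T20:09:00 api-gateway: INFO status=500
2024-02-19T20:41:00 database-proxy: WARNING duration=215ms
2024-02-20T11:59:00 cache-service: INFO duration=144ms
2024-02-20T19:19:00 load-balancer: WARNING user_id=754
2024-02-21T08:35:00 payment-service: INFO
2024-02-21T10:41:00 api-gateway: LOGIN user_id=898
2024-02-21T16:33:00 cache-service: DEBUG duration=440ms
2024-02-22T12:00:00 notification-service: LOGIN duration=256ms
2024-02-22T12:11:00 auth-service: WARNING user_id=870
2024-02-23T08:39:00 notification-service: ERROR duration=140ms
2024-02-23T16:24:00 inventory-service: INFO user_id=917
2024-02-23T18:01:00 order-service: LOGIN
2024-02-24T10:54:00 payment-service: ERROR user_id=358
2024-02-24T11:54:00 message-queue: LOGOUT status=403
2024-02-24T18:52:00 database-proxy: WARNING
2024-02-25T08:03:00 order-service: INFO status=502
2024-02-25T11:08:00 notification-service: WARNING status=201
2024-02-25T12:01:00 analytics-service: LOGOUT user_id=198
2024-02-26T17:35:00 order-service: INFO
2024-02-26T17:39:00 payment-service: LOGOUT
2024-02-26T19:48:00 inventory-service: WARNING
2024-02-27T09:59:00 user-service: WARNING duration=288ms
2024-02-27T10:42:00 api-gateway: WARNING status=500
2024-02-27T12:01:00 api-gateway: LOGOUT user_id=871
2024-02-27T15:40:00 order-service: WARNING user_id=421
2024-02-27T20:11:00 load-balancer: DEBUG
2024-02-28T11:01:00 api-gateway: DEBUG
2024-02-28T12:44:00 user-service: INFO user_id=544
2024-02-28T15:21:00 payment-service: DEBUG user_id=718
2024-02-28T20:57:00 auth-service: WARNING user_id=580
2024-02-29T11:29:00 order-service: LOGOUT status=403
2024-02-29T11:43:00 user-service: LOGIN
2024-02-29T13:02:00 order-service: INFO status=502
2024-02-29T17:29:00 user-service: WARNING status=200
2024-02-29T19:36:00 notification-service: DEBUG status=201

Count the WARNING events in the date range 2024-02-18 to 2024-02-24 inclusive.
6

To filter by date range:

1. Date range: 2024-02-18 through 2024-02-24, both dates inclusive
2. Filter for WARNING events whose date falls in this range
3. Count matching events: 6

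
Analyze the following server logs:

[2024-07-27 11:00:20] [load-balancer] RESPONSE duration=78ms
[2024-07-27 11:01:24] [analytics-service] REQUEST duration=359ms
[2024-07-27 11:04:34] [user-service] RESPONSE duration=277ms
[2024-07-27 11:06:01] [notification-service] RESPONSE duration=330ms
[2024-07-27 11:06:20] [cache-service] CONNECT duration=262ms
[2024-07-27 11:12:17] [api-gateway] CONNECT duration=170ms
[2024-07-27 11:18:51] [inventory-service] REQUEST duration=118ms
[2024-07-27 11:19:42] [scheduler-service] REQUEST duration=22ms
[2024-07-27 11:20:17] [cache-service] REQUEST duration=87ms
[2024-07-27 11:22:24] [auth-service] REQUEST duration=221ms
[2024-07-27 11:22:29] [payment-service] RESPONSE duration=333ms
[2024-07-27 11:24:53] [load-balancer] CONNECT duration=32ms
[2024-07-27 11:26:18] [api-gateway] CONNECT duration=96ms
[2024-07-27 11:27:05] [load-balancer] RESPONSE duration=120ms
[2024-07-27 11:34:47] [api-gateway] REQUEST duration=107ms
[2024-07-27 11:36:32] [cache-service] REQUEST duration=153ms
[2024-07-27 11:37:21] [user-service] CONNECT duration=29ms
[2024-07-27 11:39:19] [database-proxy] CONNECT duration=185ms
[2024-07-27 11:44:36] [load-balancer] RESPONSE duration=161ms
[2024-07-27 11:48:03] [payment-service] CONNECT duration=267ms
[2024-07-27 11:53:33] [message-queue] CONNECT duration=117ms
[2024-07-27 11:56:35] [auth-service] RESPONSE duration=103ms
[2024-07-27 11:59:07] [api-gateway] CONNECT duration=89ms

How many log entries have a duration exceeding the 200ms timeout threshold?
7

To count timeouts:

1. Threshold: 200ms
2. Extract duration from each log entry
3. Count entries where duration > 200
4. Timeout count: 7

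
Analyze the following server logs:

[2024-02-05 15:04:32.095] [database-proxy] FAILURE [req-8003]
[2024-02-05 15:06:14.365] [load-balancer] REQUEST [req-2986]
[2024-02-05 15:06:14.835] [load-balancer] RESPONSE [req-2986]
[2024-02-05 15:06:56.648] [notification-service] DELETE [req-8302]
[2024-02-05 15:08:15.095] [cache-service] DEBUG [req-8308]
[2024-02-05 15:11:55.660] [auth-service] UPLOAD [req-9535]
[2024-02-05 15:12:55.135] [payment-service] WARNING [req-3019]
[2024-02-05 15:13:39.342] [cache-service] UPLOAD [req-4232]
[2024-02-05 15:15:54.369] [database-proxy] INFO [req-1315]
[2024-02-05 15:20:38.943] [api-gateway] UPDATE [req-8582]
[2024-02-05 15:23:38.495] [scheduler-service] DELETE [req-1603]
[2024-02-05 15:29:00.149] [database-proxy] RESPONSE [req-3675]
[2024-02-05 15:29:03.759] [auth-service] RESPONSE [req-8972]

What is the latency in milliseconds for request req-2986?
470

To calculate latency:

1. Find REQUEST with id req-2986: 2024-02-05 15:06:14.365
2. Find RESPONSE with id req-2986: 2024-02-05 15:06:14.835
3. Latency: 2024-02-05 15:06:14.835 - 2024-02-05 15:06:14.365 = 470ms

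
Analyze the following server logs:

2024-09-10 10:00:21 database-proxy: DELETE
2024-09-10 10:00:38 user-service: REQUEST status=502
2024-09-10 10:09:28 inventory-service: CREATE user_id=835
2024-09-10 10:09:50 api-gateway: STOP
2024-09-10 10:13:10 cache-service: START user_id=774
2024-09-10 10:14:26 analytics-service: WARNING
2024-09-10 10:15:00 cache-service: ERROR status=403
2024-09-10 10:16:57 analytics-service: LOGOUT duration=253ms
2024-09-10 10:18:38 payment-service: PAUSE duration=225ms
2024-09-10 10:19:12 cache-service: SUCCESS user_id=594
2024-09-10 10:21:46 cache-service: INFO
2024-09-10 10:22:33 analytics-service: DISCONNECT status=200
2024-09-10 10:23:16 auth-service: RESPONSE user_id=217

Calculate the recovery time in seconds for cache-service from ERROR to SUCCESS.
252

To calculate recovery time:

1. Find ERROR event for cache-service: 2024-09-10 10:15:00
2. Find next SUCCESS event for cache-service: 2024-09-10 10:19:12
3. Recovery time: 2024-09-10 10:19:12 - 2024-09-10 10:15:00 = 252 seconds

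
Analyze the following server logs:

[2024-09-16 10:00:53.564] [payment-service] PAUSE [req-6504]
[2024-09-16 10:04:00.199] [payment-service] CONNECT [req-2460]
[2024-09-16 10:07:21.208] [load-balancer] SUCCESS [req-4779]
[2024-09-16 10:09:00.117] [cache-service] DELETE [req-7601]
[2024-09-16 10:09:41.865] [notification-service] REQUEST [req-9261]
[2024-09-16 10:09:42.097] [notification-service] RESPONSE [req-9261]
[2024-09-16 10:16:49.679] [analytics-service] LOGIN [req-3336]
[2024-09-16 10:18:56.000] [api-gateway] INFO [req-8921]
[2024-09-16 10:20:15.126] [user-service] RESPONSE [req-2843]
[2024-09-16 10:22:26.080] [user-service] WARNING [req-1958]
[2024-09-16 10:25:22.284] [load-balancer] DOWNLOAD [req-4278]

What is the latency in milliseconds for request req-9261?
232

To calculate latency:

1. Find REQUEST with id req-9261: 2024-09-16 10:09:41.865
2. Find RESPONSE with id req-9261: 2024-09-16 10:09:42.097
3. Latency: 2024-09-16 10:09:42.097 - 2024-09-16 10:09:41.865 = 232ms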